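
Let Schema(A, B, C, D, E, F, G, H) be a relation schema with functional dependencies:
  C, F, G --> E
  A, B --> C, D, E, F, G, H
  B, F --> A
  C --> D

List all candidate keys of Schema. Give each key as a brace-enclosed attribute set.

{A, B}, {B, F}

Attributes never on any right-hand side: {B} — every candidate key must contain it.
{A, B}⁺ = {A, B, C, D, E, F, G, H}, which is every attribute, so {A, B} is a candidate key.
{B, F}⁺ = {A, B, C, D, E, F, G, H}, which is every attribute, so {B, F} is a candidate key.
Any other superkey properly contains one of these, so there are no further candidate keys.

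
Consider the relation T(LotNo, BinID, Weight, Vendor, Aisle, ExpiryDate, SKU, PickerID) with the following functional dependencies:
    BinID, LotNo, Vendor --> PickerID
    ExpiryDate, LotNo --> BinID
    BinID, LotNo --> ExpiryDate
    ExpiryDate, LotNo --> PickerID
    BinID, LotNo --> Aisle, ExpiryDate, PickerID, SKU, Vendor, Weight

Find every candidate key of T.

{LotNo} never appears on the right of any FD, so every key must include it.
{BinID, LotNo}⁺ = {Aisle, BinID, ExpiryDate, LotNo, PickerID, SKU, Vendor, Weight} — all of the relation — so {BinID, LotNo} is a candidate key.
{ExpiryDate, LotNo}⁺ = {Aisle, BinID, ExpiryDate, LotNo, PickerID, SKU, Vendor, Weight} — all of the relation — so {ExpiryDate, LotNo} is a candidate key.
These are minimal and exhaustive — every other superkey contains one of them.

{BinID, LotNo}, {ExpiryDate, LotNo}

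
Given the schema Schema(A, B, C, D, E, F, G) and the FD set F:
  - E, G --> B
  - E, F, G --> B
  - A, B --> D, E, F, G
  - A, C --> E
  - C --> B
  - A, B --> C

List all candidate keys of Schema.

{A, B}, {A, C}, {A, E, G}

Attributes never on any right-hand side: {A} — every candidate key must contain it.
Closure of {A, B} is {A, B, C, D, E, F, G}, the whole schema; {A, B} is a candidate key.
Closure of {A, C} is {A, B, C, D, E, F, G}, the whole schema; {A, C} is a candidate key.
Closure of {A, E, G} is {A, B, C, D, E, F, G}, the whole schema; {A, E, G} is a candidate key.
Any other superkey properly contains one of these, so there are no further candidate keys.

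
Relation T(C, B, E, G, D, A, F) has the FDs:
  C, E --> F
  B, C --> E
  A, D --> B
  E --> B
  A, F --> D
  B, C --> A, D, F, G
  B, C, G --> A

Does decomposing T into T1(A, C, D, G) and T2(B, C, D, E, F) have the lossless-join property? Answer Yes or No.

No

T1 ∩ T2 = {C, D}; its closure under F is {C, D}.
Neither T1 nor T2 is contained in that closure, so the decomposition is lossy.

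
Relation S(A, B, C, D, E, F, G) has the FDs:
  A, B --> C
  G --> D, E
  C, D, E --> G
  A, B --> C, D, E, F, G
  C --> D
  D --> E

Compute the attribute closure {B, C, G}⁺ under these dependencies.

Start with {B, C, G}.
G --> D, E applies; add {D, E} → now {B, C, D, E, G}.
No further FD applies.

{B, C, D, E, G}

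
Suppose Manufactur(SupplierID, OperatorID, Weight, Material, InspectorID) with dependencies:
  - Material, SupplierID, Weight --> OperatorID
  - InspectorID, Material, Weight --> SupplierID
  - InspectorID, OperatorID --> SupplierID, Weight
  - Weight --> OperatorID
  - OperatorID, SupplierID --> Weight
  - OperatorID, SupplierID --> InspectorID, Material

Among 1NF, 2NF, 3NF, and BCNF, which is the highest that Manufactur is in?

3NF

Candidate keys: {InspectorID, OperatorID}, {InspectorID, Weight}, {OperatorID, SupplierID}, {SupplierID, Weight}. Prime attributes: {InspectorID, OperatorID, SupplierID, Weight}.
Weight --> OperatorID breaks BCNF: {Weight}⁺ = {OperatorID, Weight}, so {Weight} is not a superkey.
Its right-hand attributes {OperatorID} are all prime, as are those of every other non-superkey FD — the relation is in 3NF.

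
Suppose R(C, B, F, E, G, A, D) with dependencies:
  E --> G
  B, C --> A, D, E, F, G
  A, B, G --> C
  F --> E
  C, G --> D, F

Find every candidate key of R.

No FD produces {B}, so it must be in every candidate key.
{B, C} is a candidate key since {B, C}⁺ = {A, B, C, D, E, F, G} covers every attribute.
{A, B, E} is a candidate key since {A, B, E}⁺ = {A, B, C, D, E, F, G} covers every attribute.
{A, B, F} is a candidate key since {A, B, F}⁺ = {A, B, C, D, E, F, G} covers every attribute.
{A, B, G} is a candidate key since {A, B, G}⁺ = {A, B, C, D, E, F, G} covers every attribute.
Any other superkey properly contains one of these, so there are no further candidate keys.

{A, B, E}, {A, B, F}, {A, B, G}, {B, C}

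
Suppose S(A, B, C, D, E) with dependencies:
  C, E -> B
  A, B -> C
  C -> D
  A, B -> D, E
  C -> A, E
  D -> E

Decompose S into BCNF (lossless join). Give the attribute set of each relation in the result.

Candidate keys of the original relation: {A, B}, {C}.
In {A, B, C, D, E}, {D} is not a superkey ({D}⁺ restricted to this set is {D, E}), so split on D -> E into {D, E} and {A, B, C, D}.
{D, E} is in BCNF.
{A, B, C, D} is in BCNF.

{A, B, C, D}; {D, E}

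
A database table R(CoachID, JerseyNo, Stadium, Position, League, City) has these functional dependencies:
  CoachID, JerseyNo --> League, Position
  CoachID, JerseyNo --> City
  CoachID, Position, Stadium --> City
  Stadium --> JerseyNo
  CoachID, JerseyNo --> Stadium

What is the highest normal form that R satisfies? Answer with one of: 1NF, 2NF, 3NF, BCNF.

3NF

Candidate keys: {CoachID, JerseyNo}, {CoachID, Stadium}. Prime attributes: {CoachID, JerseyNo, Stadium}.
For Stadium --> JerseyNo we have {Stadium}⁺ = {JerseyNo, Stadium}; {Stadium} is not a superkey, so BCNF fails.
But every attribute on its right side ({JerseyNo}) is prime, and the same holds for every other non-superkey FD, so 3NF still holds.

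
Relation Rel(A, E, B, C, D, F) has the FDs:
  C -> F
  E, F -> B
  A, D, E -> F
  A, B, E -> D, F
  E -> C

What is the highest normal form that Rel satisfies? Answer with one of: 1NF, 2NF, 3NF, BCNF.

Candidate key: {A, E}. Prime attributes: {A, E}.
C -> F: {C}⁺ = {C, F}, which is not all of the attributes, so the left side is not a superkey — BCNF is violated.
C -> F determines the non-prime attribute {F} from a non-superkey — 3NF is violated.
Since {E} ⊂ {A, E} and {E}⁺ ⊇ {B, C, F} with {B, C, F} non-prime, there is a partial dependency; 2NF fails.

1NF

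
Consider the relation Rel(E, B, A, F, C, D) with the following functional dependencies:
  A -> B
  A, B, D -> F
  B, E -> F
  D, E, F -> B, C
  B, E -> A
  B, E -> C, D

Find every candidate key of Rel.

{A, E}, {B, E}, {D, E, F}

No FD produces {E}, so it must be in every candidate key.
{A, E} is a candidate key since {A, E}⁺ = {A, B, C, D, E, F} covers every attribute.
{B, E} is a candidate key since {B, E}⁺ = {A, B, C, D, E, F} covers every attribute.
{D, E, F} is a candidate key since {D, E, F}⁺ = {A, B, C, D, E, F} covers every attribute.
These are minimal and exhaustive — every other superkey contains one of them.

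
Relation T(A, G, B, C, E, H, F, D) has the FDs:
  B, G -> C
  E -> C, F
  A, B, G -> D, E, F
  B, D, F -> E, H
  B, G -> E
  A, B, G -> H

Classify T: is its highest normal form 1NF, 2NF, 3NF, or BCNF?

Candidate key: {A, B, G}. Prime attributes: {A, B, G}.
B, G -> C breaks BCNF: {B, G}⁺ = {B, C, E, F, G}, so {B, G} is not a superkey.
B, G -> C determines the non-prime attribute {C} from a non-superkey — 3NF is violated.
The proper key subset {B, G} of {A, B, G} determines non-prime {C, E, F}, so the relation is not even in 2NF.

1NF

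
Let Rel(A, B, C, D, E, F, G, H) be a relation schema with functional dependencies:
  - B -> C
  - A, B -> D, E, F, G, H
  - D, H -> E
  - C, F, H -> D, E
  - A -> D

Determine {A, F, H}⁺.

Start with {A, F, H}.
A -> D applies; add {D} → now {A, D, F, H}.
D, H -> E applies; add {E} → now {A, D, E, F, H}.
No further FD applies.

{A, D, E, F, H}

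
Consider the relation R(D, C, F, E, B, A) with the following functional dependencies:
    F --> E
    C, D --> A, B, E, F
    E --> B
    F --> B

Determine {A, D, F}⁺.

Start with {A, D, F}.
F --> E applies; add {E} → now {A, D, E, F}.
E --> B applies; add {B} → now {A, B, D, E, F}.
No further FD applies.

{A, B, D, E, F}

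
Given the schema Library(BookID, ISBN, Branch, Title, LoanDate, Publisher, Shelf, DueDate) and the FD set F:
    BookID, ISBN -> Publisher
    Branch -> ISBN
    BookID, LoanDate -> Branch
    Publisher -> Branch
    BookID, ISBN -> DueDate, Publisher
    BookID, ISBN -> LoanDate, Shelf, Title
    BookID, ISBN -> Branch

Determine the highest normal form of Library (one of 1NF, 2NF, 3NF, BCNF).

Candidate keys: {BookID, Branch}, {BookID, ISBN}, {BookID, LoanDate}, {BookID, Publisher}. Prime attributes: {BookID, Branch, ISBN, LoanDate, Publisher}.
Branch -> ISBN: {Branch}⁺ = {Branch, ISBN}, which is not all of the attributes, so the left side is not a superkey — BCNF is violated.
Its right-hand attributes {ISBN} are all prime, as are those of every other non-superkey FD — the relation is in 3NF.

3NF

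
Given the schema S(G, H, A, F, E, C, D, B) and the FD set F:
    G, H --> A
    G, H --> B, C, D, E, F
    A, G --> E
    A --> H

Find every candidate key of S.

{A, G}, {G, H}

No FD produces {G}, so it must be in every candidate key.
{A, G}⁺ = {A, B, C, D, E, F, G, H} — all of the relation — so {A, G} is a candidate key.
{G, H}⁺ = {A, B, C, D, E, F, G, H} — all of the relation — so {G, H} is a candidate key.
No proper subset of any of these is a key, and no other minimal superkey exists.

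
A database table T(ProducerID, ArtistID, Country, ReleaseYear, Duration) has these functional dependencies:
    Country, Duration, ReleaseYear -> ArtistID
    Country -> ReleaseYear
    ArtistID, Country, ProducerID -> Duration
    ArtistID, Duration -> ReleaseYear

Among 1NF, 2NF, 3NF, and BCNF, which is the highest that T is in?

Candidate keys: {ArtistID, Country, ProducerID}, {Country, Duration, ProducerID}. Prime attributes: {ArtistID, Country, Duration, ProducerID}.
For Country, Duration, ReleaseYear -> ArtistID we have {Country, Duration, ReleaseYear}⁺ = {ArtistID, Country, Duration, ReleaseYear}; {Country, Duration, ReleaseYear} is not a superkey, so BCNF fails.
Country -> ReleaseYear determines the non-prime attribute {ReleaseYear} from a non-superkey — 3NF is violated.
Since {Country} ⊂ {ArtistID, Country, ProducerID} and {Country}⁺ ⊇ {ReleaseYear} with {ReleaseYear} non-prime, there is a partial dependency; 2NF fails.

1NF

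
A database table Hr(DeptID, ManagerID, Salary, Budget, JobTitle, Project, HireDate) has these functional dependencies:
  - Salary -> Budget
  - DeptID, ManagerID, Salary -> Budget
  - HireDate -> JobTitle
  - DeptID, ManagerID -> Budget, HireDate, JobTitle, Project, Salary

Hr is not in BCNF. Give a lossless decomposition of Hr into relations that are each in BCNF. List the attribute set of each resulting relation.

{Budget, Salary}; {DeptID, HireDate, ManagerID, Project, Salary}; {HireDate, JobTitle}

Candidate key of the original relation: {DeptID, ManagerID}.
In {Budget, DeptID, HireDate, JobTitle, ManagerID, Project, Salary}, {Salary} is not a superkey ({Salary}⁺ restricted to this set is {Budget, Salary}), so split on Salary -> Budget into {Budget, Salary} and {DeptID, HireDate, JobTitle, ManagerID, Project, Salary}.
{Budget, Salary}: every determinant is a superkey — BCNF.
In {DeptID, HireDate, JobTitle, ManagerID, Project, Salary}, {HireDate} is not a superkey ({HireDate}⁺ restricted to this set is {HireDate, JobTitle}), so split on HireDate -> JobTitle into {HireDate, JobTitle} and {DeptID, HireDate, ManagerID, Project, Salary}.
{HireDate, JobTitle}: every determinant is a superkey — BCNF.
{DeptID, HireDate, ManagerID, Project, Salary}: every determinant is a superkey — BCNF.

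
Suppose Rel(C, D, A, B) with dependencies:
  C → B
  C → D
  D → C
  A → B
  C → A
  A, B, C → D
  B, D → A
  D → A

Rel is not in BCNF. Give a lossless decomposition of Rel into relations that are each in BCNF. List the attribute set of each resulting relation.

Candidate keys of the original relation: {C}, {D}.
Within {A, B, C, D}: {A}⁺ ∩ {A, B, C, D} = {A, B}, not the whole set, so A → B violates BCNF; decompose into {A, B} and {A, C, D}.
{A, B} has no BCNF violation.
{A, C, D} has no BCNF violation.

{A, B}; {A, C, D}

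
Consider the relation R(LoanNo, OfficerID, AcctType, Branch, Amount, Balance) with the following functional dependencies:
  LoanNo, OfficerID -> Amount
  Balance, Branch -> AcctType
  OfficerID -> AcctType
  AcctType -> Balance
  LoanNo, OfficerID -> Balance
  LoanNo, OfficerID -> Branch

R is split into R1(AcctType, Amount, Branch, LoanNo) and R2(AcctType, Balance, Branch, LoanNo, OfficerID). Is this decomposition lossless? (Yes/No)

R1 ∩ R2 = {AcctType, Branch, LoanNo}; its closure under F is {AcctType, Balance, Branch, LoanNo}.
R1 ⊄ {AcctType, Balance, Branch, LoanNo} and R2 ⊄ {AcctType, Balance, Branch, LoanNo}, so the split is lossy.

No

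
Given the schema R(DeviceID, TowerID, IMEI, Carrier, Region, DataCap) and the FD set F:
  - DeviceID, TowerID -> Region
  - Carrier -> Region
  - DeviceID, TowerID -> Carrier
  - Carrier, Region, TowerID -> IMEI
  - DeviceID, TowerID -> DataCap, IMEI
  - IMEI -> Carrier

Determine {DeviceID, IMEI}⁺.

Start with {DeviceID, IMEI}.
IMEI -> Carrier applies; add {Carrier} → now {Carrier, DeviceID, IMEI}.
Carrier -> Region applies; add {Region} → now {Carrier, DeviceID, IMEI, Region}.
No further FD applies.

{Carrier, DeviceID, IMEI, Region}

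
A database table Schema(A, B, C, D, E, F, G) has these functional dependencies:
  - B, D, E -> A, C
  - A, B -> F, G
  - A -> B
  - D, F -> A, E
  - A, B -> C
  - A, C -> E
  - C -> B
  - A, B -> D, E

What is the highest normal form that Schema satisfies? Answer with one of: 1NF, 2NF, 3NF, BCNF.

Candidate keys: {A}, {B, D, E}, {C, D, E}, {D, F}. Prime attributes: {A, B, C, D, E, F}.
For C -> B we have {C}⁺ = {B, C}; {C} is not a superkey, so BCNF fails.
Since {B} ⊆ prime attributes and every other non-superkey FD also has a prime right side, the schema is in 3NF.

3NF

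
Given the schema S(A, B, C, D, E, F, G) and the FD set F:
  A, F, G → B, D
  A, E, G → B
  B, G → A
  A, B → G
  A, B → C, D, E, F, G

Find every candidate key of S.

{A, B}, {A, E, G}, {A, F, G}, {B, G}

{A, B}⁺ = {A, B, C, D, E, F, G}, which is every attribute, so {A, B} is a candidate key.
{B, G}⁺ = {A, B, C, D, E, F, G}, which is every attribute, so {B, G} is a candidate key.
{A, E, G}⁺ = {A, B, C, D, E, F, G}, which is every attribute, so {A, E, G} is a candidate key.
{A, F, G}⁺ = {A, B, C, D, E, F, G}, which is every attribute, so {A, F, G} is a candidate key.
Any other superkey properly contains one of these, so there are no further candidate keys.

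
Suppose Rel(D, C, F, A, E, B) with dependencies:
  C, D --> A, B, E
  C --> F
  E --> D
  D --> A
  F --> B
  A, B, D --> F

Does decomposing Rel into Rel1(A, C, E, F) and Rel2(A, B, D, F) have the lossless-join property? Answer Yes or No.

No

Common attributes: {A, F}; their closure is {A, B, F}.
Rel1 ⊄ {A, B, F} and Rel2 ⊄ {A, B, F}, so the split is lossy.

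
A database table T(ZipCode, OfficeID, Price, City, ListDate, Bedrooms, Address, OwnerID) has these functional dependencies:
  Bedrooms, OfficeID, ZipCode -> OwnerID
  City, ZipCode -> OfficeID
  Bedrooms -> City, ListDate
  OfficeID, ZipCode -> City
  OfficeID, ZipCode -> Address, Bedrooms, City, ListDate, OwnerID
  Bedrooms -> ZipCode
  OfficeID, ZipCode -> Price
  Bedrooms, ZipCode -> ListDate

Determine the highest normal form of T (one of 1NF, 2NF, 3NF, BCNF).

BCNF

Candidate keys: {Bedrooms}, {City, ZipCode}, {OfficeID, ZipCode}. Prime attributes: {Bedrooms, City, OfficeID, ZipCode}.
Every FD has a superkey on the left, so the relation is in BCNF.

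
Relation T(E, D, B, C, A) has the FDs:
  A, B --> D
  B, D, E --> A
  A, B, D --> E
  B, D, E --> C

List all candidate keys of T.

{A, B}, {B, D, E}

{B} never appears on the right of any FD, so every key must include it.
{A, B}⁺ = {A, B, C, D, E}, which is every attribute, so {A, B} is a candidate key.
{B, D, E}⁺ = {A, B, C, D, E}, which is every attribute, so {B, D, E} is a candidate key.
No proper subset of any of these is a key, and no other minimal superkey exists.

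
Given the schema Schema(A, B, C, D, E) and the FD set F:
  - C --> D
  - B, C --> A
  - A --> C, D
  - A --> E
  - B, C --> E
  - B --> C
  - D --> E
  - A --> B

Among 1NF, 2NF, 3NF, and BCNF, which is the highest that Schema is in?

2NF

Candidate keys: {A}, {B}. Prime attributes: {A, B}.
For C --> D we have {C}⁺ = {C, D, E}; {C} is not a superkey, so BCNF fails.
C --> D determines the non-prime attribute {D} from a non-superkey — 3NF is violated.
All keys have size 1, which rules out partial dependencies — 2NF is satisfied.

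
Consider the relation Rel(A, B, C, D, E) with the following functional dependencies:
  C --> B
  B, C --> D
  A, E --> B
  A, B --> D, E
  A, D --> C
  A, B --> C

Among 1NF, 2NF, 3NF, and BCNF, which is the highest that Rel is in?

Candidate keys: {A, B}, {A, C}, {A, D}, {A, E}. Prime attributes: {A, B, C, D, E}.
C --> B: {C}⁺ = {B, C, D}, which is not all of the attributes, so the left side is not a superkey — BCNF is violated.
But every attribute on its right side ({B}) is prime, and the same holds for every other non-superkey FD, so 3NF still holds.

3NF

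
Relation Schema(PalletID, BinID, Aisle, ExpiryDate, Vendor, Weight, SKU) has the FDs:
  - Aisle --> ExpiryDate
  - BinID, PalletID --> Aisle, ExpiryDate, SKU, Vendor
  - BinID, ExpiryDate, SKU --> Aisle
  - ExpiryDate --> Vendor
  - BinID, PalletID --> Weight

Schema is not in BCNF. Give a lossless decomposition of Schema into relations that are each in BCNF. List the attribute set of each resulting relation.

{Aisle, BinID, PalletID, SKU, Weight}; {Aisle, ExpiryDate}; {ExpiryDate, Vendor}

Candidate key of the original relation: {BinID, PalletID}.
{Aisle, BinID, ExpiryDate, PalletID, SKU, Vendor, Weight}: {Aisle} determines {Aisle, ExpiryDate, Vendor} here but is not a superkey — split on Aisle --> ExpiryDate, Vendor, giving {Aisle, ExpiryDate, Vendor} and {Aisle, BinID, PalletID, SKU, Weight}.
{Aisle, ExpiryDate, Vendor}: {ExpiryDate} determines {ExpiryDate, Vendor} here but is not a superkey — split on ExpiryDate --> Vendor, giving {ExpiryDate, Vendor} and {Aisle, ExpiryDate}.
{ExpiryDate, Vendor} has no BCNF violation.
{Aisle, ExpiryDate} has no BCNF violation.
{Aisle, BinID, PalletID, SKU, Weight} has no BCNF violation.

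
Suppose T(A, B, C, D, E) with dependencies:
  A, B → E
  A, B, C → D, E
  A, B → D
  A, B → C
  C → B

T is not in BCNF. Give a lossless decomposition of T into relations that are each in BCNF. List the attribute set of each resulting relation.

Candidate keys of the original relation: {A, B}, {A, C}.
Within {A, B, C, D, E}: {C}⁺ ∩ {A, B, C, D, E} = {B, C}, not the whole set, so C → B violates BCNF; decompose into {B, C} and {A, C, D, E}.
{B, C} has no BCNF violation.
{A, C, D, E} has no BCNF violation.

{A, C, D, E}; {B, C}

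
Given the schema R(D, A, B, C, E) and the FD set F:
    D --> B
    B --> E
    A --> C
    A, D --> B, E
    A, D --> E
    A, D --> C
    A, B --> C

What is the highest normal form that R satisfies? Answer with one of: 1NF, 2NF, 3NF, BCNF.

1NF

Candidate key: {A, D}. Prime attributes: {A, D}.
D --> B breaks BCNF: {D}⁺ = {B, D, E}, so {D} is not a superkey.
D --> B determines the non-prime attribute {B} from a non-superkey — 3NF is violated.
The proper key subset {A} of {A, D} determines non-prime {C}, so the relation is not even in 2NF.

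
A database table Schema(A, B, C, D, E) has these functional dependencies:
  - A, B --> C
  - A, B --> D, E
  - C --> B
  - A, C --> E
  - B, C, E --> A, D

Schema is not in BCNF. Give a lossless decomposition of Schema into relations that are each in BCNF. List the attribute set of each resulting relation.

Candidate keys of the original relation: {A, B}, {A, C}, {C, E}.
{A, B, C, D, E}: {C} determines {B, C} here but is not a superkey — split on C --> B, giving {B, C} and {A, C, D, E}.
{B, C}: every determinant is a superkey — BCNF.
{A, C, D, E}: every determinant is a superkey — BCNF.

{A, C, D, E}; {B, C}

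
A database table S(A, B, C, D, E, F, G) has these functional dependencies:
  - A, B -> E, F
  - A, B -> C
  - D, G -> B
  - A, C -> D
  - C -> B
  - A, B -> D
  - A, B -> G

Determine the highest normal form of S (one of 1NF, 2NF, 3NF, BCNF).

3NF

Candidate keys: {A, B}, {A, C}, {A, D, G}. Prime attributes: {A, B, C, D, G}.
D, G -> B: {D, G}⁺ = {B, D, G}, which is not all of the attributes, so the left side is not a superkey — BCNF is violated.
Its right-hand attributes {B} are all prime, as are those of every other non-superkey FD — the relation is in 3NF.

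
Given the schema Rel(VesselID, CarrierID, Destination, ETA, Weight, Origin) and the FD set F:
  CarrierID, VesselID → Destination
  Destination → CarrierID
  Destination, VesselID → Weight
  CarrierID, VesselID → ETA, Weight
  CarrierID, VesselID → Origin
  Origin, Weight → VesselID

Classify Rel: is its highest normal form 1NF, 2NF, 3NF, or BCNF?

3NF

Candidate keys: {CarrierID, Origin, Weight}, {CarrierID, VesselID}, {Destination, Origin, Weight}, {Destination, VesselID}. Prime attributes: {CarrierID, Destination, Origin, VesselID, Weight}.
For Destination → CarrierID we have {Destination}⁺ = {CarrierID, Destination}; {Destination} is not a superkey, so BCNF fails.
Its right-hand attributes {CarrierID} are all prime, as are those of every other non-superkey FD — the relation is in 3NF.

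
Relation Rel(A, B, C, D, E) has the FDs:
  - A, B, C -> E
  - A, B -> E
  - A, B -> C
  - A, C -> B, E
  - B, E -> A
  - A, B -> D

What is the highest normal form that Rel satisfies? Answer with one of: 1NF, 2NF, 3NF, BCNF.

Candidate keys: {A, B}, {A, C}, {B, E}. Prime attributes: {A, B, C, E}.
The left-hand side of every FD is a superkey, so BCNF is satisfied.

BCNF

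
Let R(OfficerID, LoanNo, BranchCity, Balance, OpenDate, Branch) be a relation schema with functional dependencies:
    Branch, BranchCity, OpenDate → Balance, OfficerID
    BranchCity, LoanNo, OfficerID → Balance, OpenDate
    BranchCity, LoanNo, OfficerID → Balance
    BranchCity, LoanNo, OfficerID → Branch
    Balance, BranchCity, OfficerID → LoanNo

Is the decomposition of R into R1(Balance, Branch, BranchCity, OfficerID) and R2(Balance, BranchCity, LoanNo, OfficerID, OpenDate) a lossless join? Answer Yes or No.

The shared attributes are {Balance, BranchCity, OfficerID} and {Balance, BranchCity, OfficerID}⁺ = {Balance, Branch, BranchCity, LoanNo, OfficerID, OpenDate}.
Since R1 ⊆ {Balance, Branch, BranchCity, LoanNo, OfficerID, OpenDate}, the intersection is a superkey of R1; the decomposition is lossless.

Yes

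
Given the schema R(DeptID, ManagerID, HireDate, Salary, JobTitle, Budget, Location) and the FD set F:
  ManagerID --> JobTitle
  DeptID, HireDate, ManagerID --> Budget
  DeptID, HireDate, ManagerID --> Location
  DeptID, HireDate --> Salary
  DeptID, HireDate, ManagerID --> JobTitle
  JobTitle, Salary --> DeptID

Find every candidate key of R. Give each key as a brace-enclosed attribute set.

{DeptID, HireDate, ManagerID}, {HireDate, ManagerID, Salary}

Attributes never on any right-hand side: {HireDate, ManagerID} — every candidate key must contain all of them.
{DeptID, HireDate, ManagerID} is a candidate key since {DeptID, HireDate, ManagerID}⁺ = {Budget, DeptID, HireDate, JobTitle, Location, ManagerID, Salary} covers every attribute.
{HireDate, ManagerID, Salary} is a candidate key since {HireDate, ManagerID, Salary}⁺ = {Budget, DeptID, HireDate, JobTitle, Location, ManagerID, Salary} covers every attribute.
No proper subset of any of these is a key, and no other minimal superkey exists.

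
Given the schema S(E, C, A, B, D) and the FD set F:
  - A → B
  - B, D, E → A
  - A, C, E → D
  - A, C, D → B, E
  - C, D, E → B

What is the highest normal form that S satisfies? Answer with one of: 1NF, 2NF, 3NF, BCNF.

Candidate keys: {A, C, D}, {A, C, E}, {C, D, E}. Prime attributes: {A, C, D, E}.
A → B: {A}⁺ = {A, B}, which is not all of the attributes, so the left side is not a superkey — BCNF is violated.
A → B has non-prime {B} on the right and a non-superkey on the left, so 3NF fails.
Since {A} ⊂ {A, C, D} and {A}⁺ ⊇ {B} with {B} non-prime, there is a partial dependency; 2NF fails.

1NF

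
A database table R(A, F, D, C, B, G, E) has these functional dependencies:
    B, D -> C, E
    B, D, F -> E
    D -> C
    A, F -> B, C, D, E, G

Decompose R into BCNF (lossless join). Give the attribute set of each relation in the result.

{A, B, D, F, G}; {B, D, E}; {C, D}

Candidate key of the original relation: {A, F}.
Within {A, B, C, D, E, F, G}: {B, D}⁺ ∩ {A, B, C, D, E, F, G} = {B, C, D, E}, not the whole set, so B, D -> C, E violates BCNF; decompose into {B, C, D, E} and {A, B, D, F, G}.
Within {B, C, D, E}: {D}⁺ ∩ {B, C, D, E} = {C, D}, not the whole set, so D -> C violates BCNF; decompose into {C, D} and {B, D, E}.
{C, D} has no BCNF violation.
{B, D, E} has no BCNF violation.
{A, B, D, F, G} has no BCNF violation.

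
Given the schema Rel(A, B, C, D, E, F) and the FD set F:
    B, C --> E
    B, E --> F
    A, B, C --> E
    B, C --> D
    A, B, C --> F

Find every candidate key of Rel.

{A, B, C} never appear on the right of any FD, so every key must include all of them.
{A, B, C}⁺ = {A, B, C, D, E, F} — all of the relation — so {A, B, C} is a candidate key.
Every other attribute set either contains this one or has a smaller closure.

{A, B, C}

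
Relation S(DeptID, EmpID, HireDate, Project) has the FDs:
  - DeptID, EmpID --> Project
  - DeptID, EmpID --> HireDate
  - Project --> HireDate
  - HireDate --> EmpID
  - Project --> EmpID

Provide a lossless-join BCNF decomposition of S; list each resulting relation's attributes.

Candidate keys of the original relation: {DeptID, EmpID}, {DeptID, HireDate}, {DeptID, Project}.
Within {DeptID, EmpID, HireDate, Project}: {Project}⁺ ∩ {DeptID, EmpID, HireDate, Project} = {EmpID, HireDate, Project}, not the whole set, so Project --> EmpID, HireDate violates BCNF; decompose into {EmpID, HireDate, Project} and {DeptID, Project}.
Within {EmpID, HireDate, Project}: {HireDate}⁺ ∩ {EmpID, HireDate, Project} = {EmpID, HireDate}, not the whole set, so HireDate --> EmpID violates BCNF; decompose into {EmpID, HireDate} and {HireDate, Project}.
{EmpID, HireDate}: every determinant is a superkey — BCNF.
{HireDate, Project}: every determinant is a superkey — BCNF.
{DeptID, Project}: every determinant is a superkey — BCNF.

{DeptID, Project}; {EmpID, HireDate}; {HireDate, Project}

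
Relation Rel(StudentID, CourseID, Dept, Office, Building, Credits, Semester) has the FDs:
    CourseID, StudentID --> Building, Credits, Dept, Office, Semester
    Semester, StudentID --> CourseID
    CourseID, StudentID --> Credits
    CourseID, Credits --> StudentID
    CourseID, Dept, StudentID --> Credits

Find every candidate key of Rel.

{CourseID, Credits} is a candidate key since {CourseID, Credits}⁺ = {Building, CourseID, Credits, Dept, Office, Semester, StudentID} covers every attribute.
{CourseID, StudentID} is a candidate key since {CourseID, StudentID}⁺ = {Building, CourseID, Credits, Dept, Office, Semester, StudentID} covers every attribute.
{Semester, StudentID} is a candidate key since {Semester, StudentID}⁺ = {Building, CourseID, Credits, Dept, Office, Semester, StudentID} covers every attribute.
No proper subset of any of these is a key, and no other minimal superkey exists.

{CourseID, Credits}, {CourseID, StudentID}, {Semester, StudentID}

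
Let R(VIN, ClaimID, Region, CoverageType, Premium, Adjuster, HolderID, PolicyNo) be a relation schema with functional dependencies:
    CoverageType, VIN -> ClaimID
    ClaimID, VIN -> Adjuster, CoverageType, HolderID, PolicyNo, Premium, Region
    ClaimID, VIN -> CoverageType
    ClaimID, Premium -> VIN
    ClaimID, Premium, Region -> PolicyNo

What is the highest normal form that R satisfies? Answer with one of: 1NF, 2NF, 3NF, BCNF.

BCNF

Candidate keys: {ClaimID, Premium}, {ClaimID, VIN}, {CoverageType, VIN}. Prime attributes: {ClaimID, CoverageType, Premium, VIN}.
The left-hand side of every FD is a superkey, so BCNF is satisfied.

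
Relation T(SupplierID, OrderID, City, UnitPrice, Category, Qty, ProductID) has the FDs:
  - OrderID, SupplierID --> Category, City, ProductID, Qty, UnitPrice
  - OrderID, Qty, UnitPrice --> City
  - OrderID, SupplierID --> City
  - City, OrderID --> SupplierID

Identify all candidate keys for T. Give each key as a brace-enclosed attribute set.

{City, OrderID}, {OrderID, Qty, UnitPrice}, {OrderID, SupplierID}

{OrderID} never appears on the right of any FD, so every key must include it.
Closure of {City, OrderID} is {Category, City, OrderID, ProductID, Qty, SupplierID, UnitPrice}, the whole schema; {City, OrderID} is a candidate key.
Closure of {OrderID, SupplierID} is {Category, City, OrderID, ProductID, Qty, SupplierID, UnitPrice}, the whole schema; {OrderID, SupplierID} is a candidate key.
Closure of {OrderID, Qty, UnitPrice} is {Category, City, OrderID, ProductID, Qty, SupplierID, UnitPrice}, the whole schema; {OrderID, Qty, UnitPrice} is a candidate key.
Any other superkey properly contains one of these, so there are no further candidate keys.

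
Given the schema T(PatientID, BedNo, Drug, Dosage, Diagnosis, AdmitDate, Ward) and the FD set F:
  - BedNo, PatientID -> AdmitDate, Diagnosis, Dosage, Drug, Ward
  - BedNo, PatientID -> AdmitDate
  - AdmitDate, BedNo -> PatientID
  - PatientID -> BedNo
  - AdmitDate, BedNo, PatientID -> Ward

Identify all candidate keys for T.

{PatientID}⁺ = {AdmitDate, BedNo, Diagnosis, Dosage, Drug, PatientID, Ward}, which is every attribute, so {PatientID} is a candidate key.
{AdmitDate, BedNo}⁺ = {AdmitDate, BedNo, Diagnosis, Dosage, Drug, PatientID, Ward}, which is every attribute, so {AdmitDate, BedNo} is a candidate key.
No proper subset of any of these is a key, and no other minimal superkey exists.

{AdmitDate, BedNo}, {PatientID}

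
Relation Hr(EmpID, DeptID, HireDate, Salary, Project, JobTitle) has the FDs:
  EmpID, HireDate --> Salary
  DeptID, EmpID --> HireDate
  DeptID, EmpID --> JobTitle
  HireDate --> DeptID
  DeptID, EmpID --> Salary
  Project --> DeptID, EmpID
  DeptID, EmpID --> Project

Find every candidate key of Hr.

{DeptID, EmpID}, {EmpID, HireDate}, {Project}

{Project}⁺ = {DeptID, EmpID, HireDate, JobTitle, Project, Salary} — all of the relation — so {Project} is a candidate key.
{DeptID, EmpID}⁺ = {DeptID, EmpID, HireDate, JobTitle, Project, Salary} — all of the relation — so {DeptID, EmpID} is a candidate key.
{EmpID, HireDate}⁺ = {DeptID, EmpID, HireDate, JobTitle, Project, Salary} — all of the relation — so {EmpID, HireDate} is a candidate key.
Any other superkey properly contains one of these, so there are no further candidate keys.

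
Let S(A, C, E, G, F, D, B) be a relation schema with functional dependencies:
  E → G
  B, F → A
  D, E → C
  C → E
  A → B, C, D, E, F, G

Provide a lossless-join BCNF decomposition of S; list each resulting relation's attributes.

Candidate keys of the original relation: {A}, {B, F}.
In {A, B, C, D, E, F, G}, {E} is not a superkey ({E}⁺ restricted to this set is {E, G}), so split on E → G into {E, G} and {A, B, C, D, E, F}.
{E, G} is in BCNF.
In {A, B, C, D, E, F}, {D, E} is not a superkey ({D, E}⁺ restricted to this set is {C, D, E}), so split on D, E → C into {C, D, E} and {A, B, D, E, F}.
In {C, D, E}, {C} is not a superkey ({C}⁺ restricted to this set is {C, E}), so split on C → E into {C, E} and {C, D}.
{C, E} is in BCNF.
{C, D} is in BCNF.
{A, B, D, E, F} is in BCNF.

{A, B, D, E, F}; {C, D}; {C, E}; {E, G}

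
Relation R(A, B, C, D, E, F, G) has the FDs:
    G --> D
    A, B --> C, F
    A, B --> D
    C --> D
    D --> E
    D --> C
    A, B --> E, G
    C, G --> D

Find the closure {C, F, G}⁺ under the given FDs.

Start with {C, F, G}.
G --> D applies; add {D} → now {C, D, F, G}.
D --> E applies; add {E} → now {C, D, E, F, G}.
No further FD applies.

{C, D, E, F, G}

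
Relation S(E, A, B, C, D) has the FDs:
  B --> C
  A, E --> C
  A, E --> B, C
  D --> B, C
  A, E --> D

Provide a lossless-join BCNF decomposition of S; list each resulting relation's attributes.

{A, D, E}; {B, C}; {B, D}

Candidate key of the original relation: {A, E}.
Within {A, B, C, D, E}: {B}⁺ ∩ {A, B, C, D, E} = {B, C}, not the whole set, so B --> C violates BCNF; decompose into {B, C} and {A, B, D, E}.
{B, C} is in BCNF.
Within {A, B, D, E}: {D}⁺ ∩ {A, B, D, E} = {B, D}, not the whole set, so D --> B violates BCNF; decompose into {B, D} and {A, D, E}.
{B, D} is in BCNF.
{A, D, E} is in BCNF.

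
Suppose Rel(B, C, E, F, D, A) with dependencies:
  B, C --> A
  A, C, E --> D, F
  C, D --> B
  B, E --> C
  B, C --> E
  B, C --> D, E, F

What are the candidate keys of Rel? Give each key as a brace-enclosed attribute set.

{A, C, E}, {B, C}, {B, E}, {C, D}

{B, C}⁺ = {A, B, C, D, E, F} — all of the relation — so {B, C} is a candidate key.
{B, E}⁺ = {A, B, C, D, E, F} — all of the relation — so {B, E} is a candidate key.
{C, D}⁺ = {A, B, C, D, E, F} — all of the relation — so {C, D} is a candidate key.
{A, C, E}⁺ = {A, B, C, D, E, F} — all of the relation — so {A, C, E} is a candidate key.
No proper subset of any of these is a key, and no other minimal superkey exists.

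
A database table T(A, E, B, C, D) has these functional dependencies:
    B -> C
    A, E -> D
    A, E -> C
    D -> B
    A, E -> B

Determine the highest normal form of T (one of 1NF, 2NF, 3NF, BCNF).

Candidate key: {A, E}. Prime attributes: {A, E}.
B -> C breaks BCNF: {B}⁺ = {B, C}, so {B} is not a superkey.
B -> C has non-prime {C} on the right and a non-superkey on the left, so 3NF fails.
No non-prime attribute depends on a proper subset of any candidate key, so 2NF holds.

2NF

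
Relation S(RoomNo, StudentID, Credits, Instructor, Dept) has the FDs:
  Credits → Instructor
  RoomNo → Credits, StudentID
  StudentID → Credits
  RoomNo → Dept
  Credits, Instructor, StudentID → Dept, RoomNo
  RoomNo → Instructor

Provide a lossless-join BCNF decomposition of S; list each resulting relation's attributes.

{Credits, Dept, RoomNo, StudentID}; {Credits, Instructor}

Candidate keys of the original relation: {RoomNo}, {StudentID}.
In {Credits, Dept, Instructor, RoomNo, StudentID}, {Credits} is not a superkey ({Credits}⁺ restricted to this set is {Credits, Instructor}), so split on Credits → Instructor into {Credits, Instructor} and {Credits, Dept, RoomNo, StudentID}.
{Credits, Instructor} has no BCNF violation.
{Credits, Dept, RoomNo, StudentID} has no BCNF violation.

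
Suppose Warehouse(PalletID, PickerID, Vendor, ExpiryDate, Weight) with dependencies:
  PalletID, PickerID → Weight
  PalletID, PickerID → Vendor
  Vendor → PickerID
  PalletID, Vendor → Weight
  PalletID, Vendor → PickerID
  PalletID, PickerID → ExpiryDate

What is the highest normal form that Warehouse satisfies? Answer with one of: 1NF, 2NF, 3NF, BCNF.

3NF

Candidate keys: {PalletID, PickerID}, {PalletID, Vendor}. Prime attributes: {PalletID, PickerID, Vendor}.
For Vendor → PickerID we have {Vendor}⁺ = {PickerID, Vendor}; {Vendor} is not a superkey, so BCNF fails.
Its right-hand attributes {PickerID} are all prime, as are those of every other non-superkey FD — the relation is in 3NF.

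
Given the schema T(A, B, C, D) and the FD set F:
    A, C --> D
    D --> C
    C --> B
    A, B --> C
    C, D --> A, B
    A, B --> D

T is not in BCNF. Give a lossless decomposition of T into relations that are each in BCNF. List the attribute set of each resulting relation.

Candidate keys of the original relation: {A, B}, {A, C}, {D}.
In {A, B, C, D}, {C} is not a superkey ({C}⁺ restricted to this set is {B, C}), so split on C --> B into {B, C} and {A, C, D}.
{B, C}: every determinant is a superkey — BCNF.
{A, C, D}: every determinant is a superkey — BCNF.

{A, C, D}; {B, C}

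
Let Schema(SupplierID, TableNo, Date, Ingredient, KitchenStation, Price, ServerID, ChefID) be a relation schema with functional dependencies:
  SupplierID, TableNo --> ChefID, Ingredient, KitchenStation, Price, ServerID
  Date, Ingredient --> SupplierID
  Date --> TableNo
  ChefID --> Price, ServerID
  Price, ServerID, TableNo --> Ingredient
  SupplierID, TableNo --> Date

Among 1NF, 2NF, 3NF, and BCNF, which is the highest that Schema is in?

Candidate keys: {ChefID, Date}, {Date, Ingredient}, {Date, Price, ServerID}, {Date, SupplierID}, {SupplierID, TableNo}. Prime attributes: {ChefID, Date, Ingredient, Price, ServerID, SupplierID, TableNo}.
Date --> TableNo: {Date}⁺ = {Date, TableNo}, which is not all of the attributes, so the left side is not a superkey — BCNF is violated.
Its right-hand attributes {TableNo} are all prime, as are those of every other non-superkey FD — the relation is in 3NF.

3NF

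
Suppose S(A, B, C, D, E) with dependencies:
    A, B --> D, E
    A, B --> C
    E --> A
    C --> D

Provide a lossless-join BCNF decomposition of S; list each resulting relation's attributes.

{A, E}; {B, C, E}; {C, D}

Candidate keys of the original relation: {A, B}, {B, E}.
Within {A, B, C, D, E}: {E}⁺ ∩ {A, B, C, D, E} = {A, E}, not the whole set, so E --> A violates BCNF; decompose into {A, E} and {B, C, D, E}.
{A, E} is in BCNF.
Within {B, C, D, E}: {C}⁺ ∩ {B, C, D, E} = {C, D}, not the whole set, so C --> D violates BCNF; decompose into {C, D} and {B, C, E}.
{C, D} is in BCNF.
{B, C, E} is in BCNF.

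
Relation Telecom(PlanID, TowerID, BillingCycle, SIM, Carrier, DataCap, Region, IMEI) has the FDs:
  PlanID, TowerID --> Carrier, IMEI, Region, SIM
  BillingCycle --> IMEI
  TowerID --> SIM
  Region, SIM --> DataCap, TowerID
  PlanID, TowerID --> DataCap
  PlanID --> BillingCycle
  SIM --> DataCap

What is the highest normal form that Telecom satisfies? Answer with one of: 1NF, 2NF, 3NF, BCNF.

1NF

Candidate keys: {PlanID, Region, SIM}, {PlanID, TowerID}. Prime attributes: {PlanID, Region, SIM, TowerID}.
BillingCycle --> IMEI breaks BCNF: {BillingCycle}⁺ = {BillingCycle, IMEI}, so {BillingCycle} is not a superkey.
BillingCycle --> IMEI has non-prime {IMEI} on the right and a non-superkey on the left, so 3NF fails.
{PlanID} is a proper subset of the key {PlanID, TowerID}, and {PlanID}⁺ contains the non-prime attributes {BillingCycle, IMEI} — a partial dependency, so 2NF is violated.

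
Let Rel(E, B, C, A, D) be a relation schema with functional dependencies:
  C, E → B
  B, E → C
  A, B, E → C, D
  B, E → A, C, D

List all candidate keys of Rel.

No FD produces {E}, so it must be in every candidate key.
Closure of {B, E} is {A, B, C, D, E}, the whole schema; {B, E} is a candidate key.
Closure of {C, E} is {A, B, C, D, E}, the whole schema; {C, E} is a candidate key.
No proper subset of any of these is a key, and no other minimal superkey exists.

{B, E}, {C, E}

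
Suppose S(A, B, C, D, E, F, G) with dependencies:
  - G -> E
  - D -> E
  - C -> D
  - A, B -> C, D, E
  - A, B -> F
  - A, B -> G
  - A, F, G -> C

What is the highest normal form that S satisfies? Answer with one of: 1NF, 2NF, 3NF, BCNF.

2NF

Candidate key: {A, B}. Prime attributes: {A, B}.
G -> E: {G}⁺ = {E, G}, which is not all of the attributes, so the left side is not a superkey — BCNF is violated.
G -> E determines the non-prime attribute {E} from a non-superkey — 3NF is violated.
No proper subset of a key has a non-prime attribute in its closure, so there is no partial dependency; 2NF holds.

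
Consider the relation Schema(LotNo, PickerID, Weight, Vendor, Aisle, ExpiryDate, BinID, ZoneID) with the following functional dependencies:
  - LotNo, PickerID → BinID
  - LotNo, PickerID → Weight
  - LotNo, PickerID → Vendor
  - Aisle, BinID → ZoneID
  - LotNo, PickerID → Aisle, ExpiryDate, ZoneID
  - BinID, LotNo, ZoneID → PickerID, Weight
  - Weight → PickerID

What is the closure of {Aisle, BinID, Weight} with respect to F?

{Aisle, BinID, PickerID, Weight, ZoneID}

Start with {Aisle, BinID, Weight}.
Aisle, BinID → ZoneID applies; add {ZoneID} → now {Aisle, BinID, Weight, ZoneID}.
Weight → PickerID applies; add {PickerID} → now {Aisle, BinID, PickerID, Weight, ZoneID}.
No further FD applies.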